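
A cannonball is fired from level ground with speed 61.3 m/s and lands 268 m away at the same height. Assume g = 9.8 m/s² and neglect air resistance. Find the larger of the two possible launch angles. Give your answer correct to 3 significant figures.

67.8°

Level-ground range: R = v₀² sin(2θ)/g ⇒ sin 2θ = R g / v₀² = 268×9.8/61.3² = 0.6989.
2θ = arcsin(0.6989) = 44.34° or 180° − 44.34° = 135.66°.
So θ = 22.2° or θ = 67.8°.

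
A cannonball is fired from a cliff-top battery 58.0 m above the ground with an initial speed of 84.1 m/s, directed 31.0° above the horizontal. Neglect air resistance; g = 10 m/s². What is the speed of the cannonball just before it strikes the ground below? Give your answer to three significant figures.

90.7 m/s

v_x = 84.1 cos 31.0° = 72.09 m/s is unchanged throughout.
For the vertical component, v_y² = v_y0² + 2 g h = (43.31)² + 2×10×58.0 = 3036, so |v_y| = 55.10 m/s.
Impact speed = √(v_x² + v_y²) = √(5197 + 3036) = 90.7 m/s.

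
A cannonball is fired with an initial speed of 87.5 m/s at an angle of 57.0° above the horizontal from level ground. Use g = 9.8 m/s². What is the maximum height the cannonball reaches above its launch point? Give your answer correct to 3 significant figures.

275 m

Vertical component of launch velocity: v_y = 87.5 sin 57.0° = 73.38 m/s.
At the highest point the vertical velocity is zero, so v_y² = 2 g h_max.
h_max = (73.38)² / (2 × 9.8) = 5385 / 19.60 = 275 m.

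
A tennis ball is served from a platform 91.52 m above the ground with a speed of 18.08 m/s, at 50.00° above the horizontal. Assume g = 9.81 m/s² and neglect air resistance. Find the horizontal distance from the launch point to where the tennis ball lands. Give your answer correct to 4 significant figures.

Components: v_x = 18.08 cos 50.00° = 11.622 m/s, v_y = 18.08 sin 50.00° = 13.850 m/s.
Vertical: 0 = 91.52 + 13.850 t − ½(9.81) t² ⇒ 4.905 t² − 13.850 t − 91.52 = 0.
t = [13.850 + √(191.82 + 1795.6)] / 9.810 = 5.9562 s.
Horizontal: R = v_x · t = 11.622 × 5.9562 = 69.22 m.

69.22 m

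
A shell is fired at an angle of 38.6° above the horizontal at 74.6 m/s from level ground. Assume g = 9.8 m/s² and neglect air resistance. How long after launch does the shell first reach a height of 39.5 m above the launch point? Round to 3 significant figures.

0.942 s

v_y0 = 74.6 sin 38.6° = 46.54 m/s.
Set y = v_y0 t − ½ g t² = 39.5: 4.900 t² − 46.54 t + 39.5 = 0.
t = [46.54 ± √(2166 − 774.2)] / 9.8 = (46.54 ± 37.31) / 9.8, giving t = 0.942 s or t = 8.56 s.
The shell is on the way up at the first time, so t = 0.942 s.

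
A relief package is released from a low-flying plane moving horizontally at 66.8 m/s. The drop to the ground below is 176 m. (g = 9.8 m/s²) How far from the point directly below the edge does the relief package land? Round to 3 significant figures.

400 m

Initial vertical velocity is zero, so the fall time comes from h = ½ g t²: t = √(2 × 176 / 9.8) = 5.993 s.
Horizontal motion is uniform at 66.8 m/s, so x = 66.8 × 5.993 = 400 m.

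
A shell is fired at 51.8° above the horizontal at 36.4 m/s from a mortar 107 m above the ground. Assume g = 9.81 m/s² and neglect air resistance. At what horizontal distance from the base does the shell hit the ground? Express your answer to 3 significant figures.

Components: v_x = 36.4 cos 51.8° = 22.51 m/s, v_y = 36.4 sin 51.8° = 28.61 m/s.
Vertical: 0 = 107 + 28.61 t − ½(9.81) t² ⇒ 4.905 t² − 28.61 t − 107 = 0.
t = [28.61 + √(818.5 + 2099)] / 9.810 = 8.422 s.
Horizontal: R = v_x · t = 22.51 × 8.422 = 190 m.

190 m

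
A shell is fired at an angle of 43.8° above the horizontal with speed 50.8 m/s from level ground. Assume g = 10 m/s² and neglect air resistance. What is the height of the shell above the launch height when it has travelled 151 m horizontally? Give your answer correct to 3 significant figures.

v_x = 50.8 cos 43.8° = 36.67 m/s, v_y0 = 50.8 sin 43.8° = 35.16 m/s.
Time to reach x = 151 m: t = x / v_x = 151 / 36.67 = 4.118 s.
y = v_y0 t − ½ g t² = 35.16×4.118 − 5.000×4.118² = 60.0 m.

60.0 m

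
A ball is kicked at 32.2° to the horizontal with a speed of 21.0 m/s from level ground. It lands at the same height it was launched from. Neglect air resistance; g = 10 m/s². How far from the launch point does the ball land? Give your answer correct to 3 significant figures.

39.8 m

Components: v_x = 21.0 cos 32.2° = 17.77 m/s, v_y = 21.0 sin 32.2° = 11.19 m/s.
Time of flight (same landing height): t = 2 v_y / g = 2 × 11.19 / 10 = 2.238 s.
Range: R = v_x · t = 17.77 × 2.238 = 39.8 m.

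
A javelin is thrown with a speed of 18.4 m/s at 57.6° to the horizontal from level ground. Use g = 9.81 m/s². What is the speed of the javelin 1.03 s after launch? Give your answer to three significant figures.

11.3 m/s

v_x = 18.4 cos 57.6° = 9.859 m/s (constant).
v_y(t) = 18.4 sin 57.6° − g t = 15.54 − 9.81 × 1.03 = 5.436 m/s.
Speed = √(v_x² + v_y²) = √(97.20 + 29.55) = 11.3 m/s.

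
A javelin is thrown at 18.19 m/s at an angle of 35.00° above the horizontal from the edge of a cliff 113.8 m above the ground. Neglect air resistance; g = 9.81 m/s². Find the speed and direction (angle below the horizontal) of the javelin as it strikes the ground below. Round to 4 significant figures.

v_x = 18.19 cos 35.00° = 14.900 m/s (constant).
|v_y| at impact = √((10.433)² + 2×9.81×113.8) = 48.390 m/s.
Speed = √(14.900² + 48.390²) = 50.63 m/s; angle = arctan(48.390/14.900) = 72.89° below horizontal.

50.63 m/s at 72.89° below the horizontal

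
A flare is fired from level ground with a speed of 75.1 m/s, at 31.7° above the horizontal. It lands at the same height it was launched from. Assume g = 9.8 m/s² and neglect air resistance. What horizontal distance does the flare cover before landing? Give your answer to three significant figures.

Components: v_x = 75.1 cos 31.7° = 63.90 m/s, v_y = 75.1 sin 31.7° = 39.46 m/s.
Time of flight (same landing height): t = 2 v_y / g = 2 × 39.46 / 9.8 = 8.053 s.
Range: R = v_x · t = 63.90 × 8.053 = 515 m.

515 m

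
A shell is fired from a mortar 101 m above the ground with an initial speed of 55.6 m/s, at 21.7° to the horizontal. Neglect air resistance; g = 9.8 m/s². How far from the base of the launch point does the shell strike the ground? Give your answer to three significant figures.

Components: v_x = 55.6 cos 21.7° = 51.66 m/s, v_y = 55.6 sin 21.7° = 20.56 m/s.
Vertical: 0 = 101 + 20.56 t − ½(9.8) t² ⇒ 4.900 t² − 20.56 t − 101 = 0.
t = [20.56 + √(422.7 + 1980)] / 9.800 = 7.100 s.
Horizontal: R = v_x · t = 51.66 × 7.100 = 367 m.

367 m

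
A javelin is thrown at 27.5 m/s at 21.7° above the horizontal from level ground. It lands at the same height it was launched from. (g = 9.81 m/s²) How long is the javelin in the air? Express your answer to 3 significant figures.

2.07 s

Vertical component: v_y = 27.5 sin 21.7° = 10.17 m/s.
For a projectile landing at launch height, time of flight is t = 2 v_y / g = 2 × 10.17 / 9.81 = 2.07 s.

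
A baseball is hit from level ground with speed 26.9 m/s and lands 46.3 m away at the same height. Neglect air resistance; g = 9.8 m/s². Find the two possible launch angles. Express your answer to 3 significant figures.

Level-ground range: R = v₀² sin(2θ)/g ⇒ sin 2θ = R g / v₀² = 46.3×9.8/26.9² = 0.6271.
2θ = arcsin(0.6271) = 38.84° or 180° − 38.84° = 141.16°.
So θ = 19.4° or θ = 70.6°.

19.4° and 70.6°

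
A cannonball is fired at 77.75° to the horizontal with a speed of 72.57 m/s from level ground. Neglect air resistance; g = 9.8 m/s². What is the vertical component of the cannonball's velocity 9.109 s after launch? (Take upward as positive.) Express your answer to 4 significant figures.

Initial vertical component: v_y0 = 72.57 sin 77.75° = 70.918 m/s.
v_y(t) = v_y0 − g t = 70.918 − 9.8 × 9.109 = -18.35 m/s.

-18.35 m/s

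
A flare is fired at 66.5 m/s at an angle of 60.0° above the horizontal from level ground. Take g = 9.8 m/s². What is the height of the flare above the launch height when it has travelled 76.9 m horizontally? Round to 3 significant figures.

v_x = 66.5 cos 60.0° = 33.25 m/s, v_y0 = 66.5 sin 60.0° = 57.59 m/s.
Time to reach x = 76.9 m: t = x / v_x = 76.9 / 33.25 = 2.313 s.
y = v_y0 t − ½ g t² = 57.59×2.313 − 4.900×2.313² = 107 m.

107 m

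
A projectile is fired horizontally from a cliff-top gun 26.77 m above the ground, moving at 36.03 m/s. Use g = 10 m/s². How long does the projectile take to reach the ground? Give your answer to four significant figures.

The horizontal speed doesn't affect the fall. With v_y0 = 0, h = ½ g t².
t = √(2 × 26.77 / 10) = √5.3540 = 2.314 s.

2.314 s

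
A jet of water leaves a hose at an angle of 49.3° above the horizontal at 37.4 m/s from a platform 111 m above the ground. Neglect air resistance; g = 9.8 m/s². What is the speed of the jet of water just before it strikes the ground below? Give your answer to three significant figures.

v_x = 37.4 cos 49.3° = 24.39 m/s is unchanged throughout.
For the vertical component, v_y² = v_y0² + 2 g h = (28.35)² + 2×9.8×111 = 2979, so |v_y| = 54.58 m/s.
Impact speed = √(v_x² + v_y²) = √(594.9 + 2979) = 59.8 m/s.

59.8 m/s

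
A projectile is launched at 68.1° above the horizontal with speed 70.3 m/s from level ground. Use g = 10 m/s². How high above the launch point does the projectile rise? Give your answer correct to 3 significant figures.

213 m

Vertical component of launch velocity: v_y = 70.3 sin 68.1° = 65.23 m/s.
At the highest point the vertical velocity is zero, so v_y² = 2 g h_max.
h_max = (65.23)² / (2 × 10) = 4255 / 20.00 = 213 m.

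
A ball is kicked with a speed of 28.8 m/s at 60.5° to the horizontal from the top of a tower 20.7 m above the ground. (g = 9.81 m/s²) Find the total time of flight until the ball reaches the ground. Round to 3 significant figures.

5.83 s

Vertical component: v_y = 28.8 sin 60.5° = 25.07 m/s.
Taking up as positive with launch at y = 20.7 m, landing at y = 0: 0 = 20.7 + 25.07 t − ½(9.81) t².
Solving 4.905 t² − 25.07 t − 20.7 = 0 gives t = [25.07 + √(25.07² + 4·4.905·20.7)] / 9.810 = 5.83 s.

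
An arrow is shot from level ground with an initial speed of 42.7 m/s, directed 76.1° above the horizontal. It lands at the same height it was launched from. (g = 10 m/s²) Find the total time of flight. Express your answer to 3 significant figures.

8.29 s

Vertical component: v_y = 42.7 sin 76.1° = 41.45 m/s.
For a projectile landing at launch height, time of flight is t = 2 v_y / g = 2 × 41.45 / 10 = 8.29 s.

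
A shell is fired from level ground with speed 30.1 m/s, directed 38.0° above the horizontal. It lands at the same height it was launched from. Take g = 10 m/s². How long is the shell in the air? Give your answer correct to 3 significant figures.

Vertical component: v_y = 30.1 sin 38.0° = 18.53 m/s.
For a projectile landing at launch height, time of flight is t = 2 v_y / g = 2 × 18.53 / 10 = 3.71 s.

3.71 s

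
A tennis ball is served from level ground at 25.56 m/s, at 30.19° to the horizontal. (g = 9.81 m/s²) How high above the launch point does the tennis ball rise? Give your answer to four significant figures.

8.420 m

Vertical component of launch velocity: v_y = 25.56 sin 30.19° = 12.853 m/s.
At the highest point the vertical velocity is zero, so v_y² = 2 g h_max.
h_max = (12.853)² / (2 × 9.81) = 165.20 / 19.62 = 8.420 m.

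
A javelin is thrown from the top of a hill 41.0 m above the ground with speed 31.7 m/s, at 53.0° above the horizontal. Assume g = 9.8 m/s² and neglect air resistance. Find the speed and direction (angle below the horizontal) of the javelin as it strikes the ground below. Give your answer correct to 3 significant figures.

v_x = 31.7 cos 53.0° = 19.08 m/s (constant).
|v_y| at impact = √((25.32)² + 2×9.8×41.0) = 38.01 m/s.
Speed = √(19.08² + 38.01²) = 42.5 m/s; angle = arctan(38.01/19.08) = 63.3° below horizontal.

42.5 m/s at 63.3° below the horizontal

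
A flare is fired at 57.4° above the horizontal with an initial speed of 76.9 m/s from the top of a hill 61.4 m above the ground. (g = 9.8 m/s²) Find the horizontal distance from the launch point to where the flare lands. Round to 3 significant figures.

Components: v_x = 76.9 cos 57.4° = 41.43 m/s, v_y = 76.9 sin 57.4° = 64.78 m/s.
Vertical: 0 = 61.4 + 64.78 t − ½(9.8) t² ⇒ 4.900 t² − 64.78 t − 61.4 = 0.
t = [64.78 + √(4196 + 1203)] / 9.800 = 14.11 s.
Horizontal: R = v_x · t = 41.43 × 14.11 = 585 m.

585 m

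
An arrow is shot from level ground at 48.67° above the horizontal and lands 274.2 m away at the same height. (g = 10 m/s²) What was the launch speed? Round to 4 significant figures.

52.58 m/s

On level ground, R = v₀² sin(2θ) / g, so v₀ = √(R g / sin 2θ).
sin(2 × 48.67°) = 0.9918.
v₀ = √(274.2 × 10 / 0.9918) = √2764.7 = 52.58 m/s.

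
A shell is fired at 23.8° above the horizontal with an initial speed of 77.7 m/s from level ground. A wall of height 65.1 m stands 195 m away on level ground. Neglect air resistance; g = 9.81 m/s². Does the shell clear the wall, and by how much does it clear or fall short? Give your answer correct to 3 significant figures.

No — it falls 16.0 m short of clearing the wall.

v_x = 77.7 cos 23.8° = 71.09 m/s; v_y0 = 77.7 sin 23.8° = 31.36 m/s.
Time to reach the wall: t = 195 / 71.09 = 2.743 s.
Height at that point: y = 31.36×2.743 − 4.905×2.743² = 49.12 m.
That is 65.1 − 49.12 = 16.0 m below the top of the wall, so the shell does not clear it.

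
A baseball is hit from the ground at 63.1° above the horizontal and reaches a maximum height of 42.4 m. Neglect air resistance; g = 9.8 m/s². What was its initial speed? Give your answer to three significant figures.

At maximum height v_y = 0, so (v₀ sin θ)² = 2 g H.
v₀ sin 63.1° = √(2 × 9.8 × 42.4) = 28.83 m/s.
v₀ = 28.83 / sin 63.1° = 28.83 / 0.8918 = 32.3 m/s.

32.3 m/s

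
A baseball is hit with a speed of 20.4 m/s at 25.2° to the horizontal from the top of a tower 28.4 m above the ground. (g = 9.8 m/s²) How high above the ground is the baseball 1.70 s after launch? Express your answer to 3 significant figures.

29.0 m

v_y0 = 20.4 sin 25.2° = 8.686 m/s.
y(t) = 28.4 + v_y0 t − ½ g t² = 28.4 + 8.686×1.70 − ½×9.8×1.70² = 29.0 m.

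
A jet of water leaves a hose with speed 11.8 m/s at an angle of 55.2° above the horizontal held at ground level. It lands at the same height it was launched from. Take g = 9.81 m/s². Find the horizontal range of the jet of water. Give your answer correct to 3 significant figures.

Components: v_x = 11.8 cos 55.2° = 6.734 m/s, v_y = 11.8 sin 55.2° = 9.690 m/s.
Time of flight (same landing height): t = 2 v_y / g = 2 × 9.690 / 9.81 = 1.976 s.
Range: R = v_x · t = 6.734 × 1.976 = 13.3 m.

13.3 m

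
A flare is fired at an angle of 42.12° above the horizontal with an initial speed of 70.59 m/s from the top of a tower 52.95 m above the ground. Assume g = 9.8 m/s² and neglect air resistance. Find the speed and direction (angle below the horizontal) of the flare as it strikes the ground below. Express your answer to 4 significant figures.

v_x = 70.59 cos 42.12° = 52.360 m/s (constant).
|v_y| at impact = √((47.344)² + 2×9.8×52.95) = 57.265 m/s.
Speed = √(52.360² + 57.265²) = 77.59 m/s; angle = arctan(57.265/52.360) = 47.56° below horizontal.

77.59 m/s at 47.56° below the horizontal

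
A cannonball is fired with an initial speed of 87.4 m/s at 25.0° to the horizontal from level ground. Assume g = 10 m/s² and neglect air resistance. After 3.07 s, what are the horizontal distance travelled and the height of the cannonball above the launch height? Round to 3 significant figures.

v_x = 87.4 cos 25.0° = 79.21 m/s; v_y0 = 87.4 sin 25.0° = 36.94 m/s.
x = v_x t = 79.21 × 3.07 = 243 m.
y = v_y0 t − ½ g t² = 36.94×3.07 − 5.000×3.07² = 66.3 m.

x = 243 m, y = 66.3 m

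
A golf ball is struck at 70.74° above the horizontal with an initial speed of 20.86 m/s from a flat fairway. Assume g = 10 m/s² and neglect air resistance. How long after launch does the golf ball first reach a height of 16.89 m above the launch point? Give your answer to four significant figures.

v_y0 = 20.86 sin 70.74° = 19.692 m/s.
Set y = v_y0 t − ½ g t² = 16.89: 5.000 t² − 19.692 t + 16.89 = 0.
t = [19.692 ± √(387.77 − 337.80)] / 10 = (19.692 ± 7.0689) / 10, giving t = 1.262 s or t = 2.676 s.
The golf ball is on the way up at the first time, so t = 1.262 s.

1.262 s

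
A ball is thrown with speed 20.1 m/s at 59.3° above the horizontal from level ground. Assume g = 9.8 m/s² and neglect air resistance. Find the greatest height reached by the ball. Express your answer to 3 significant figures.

15.2 m

Vertical component of launch velocity: v_y = 20.1 sin 59.3° = 17.28 m/s.
At the highest point the vertical velocity is zero, so v_y² = 2 g h_max.
h_max = (17.28)² / (2 × 9.8) = 298.6 / 19.60 = 15.2 m.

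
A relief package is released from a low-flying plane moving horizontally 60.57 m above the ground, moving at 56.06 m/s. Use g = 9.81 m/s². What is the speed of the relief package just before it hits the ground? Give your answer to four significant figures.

65.81 m/s

Fall time: t = √(2 × 60.57 / 9.81) = 3.5141 s.
At impact: v_x = 56.06 m/s (unchanged), v_y = g t = 9.81 × 3.5141 = 34.473 m/s.
Speed = √(v_x² + v_y²) = √(3142.7 + 1188.4) = 65.81 m/s.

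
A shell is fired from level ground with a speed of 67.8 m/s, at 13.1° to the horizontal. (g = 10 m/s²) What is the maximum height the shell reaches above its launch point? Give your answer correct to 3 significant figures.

Vertical component of launch velocity: v_y = 67.8 sin 13.1° = 15.37 m/s.
At the highest point the vertical velocity is zero, so v_y² = 2 g h_max.
h_max = (15.37)² / (2 × 10) = 236.2 / 20.00 = 11.8 m.

11.8 m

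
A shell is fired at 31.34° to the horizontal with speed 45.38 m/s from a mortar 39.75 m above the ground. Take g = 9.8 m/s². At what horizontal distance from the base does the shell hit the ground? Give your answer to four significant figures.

Components: v_x = 45.38 cos 31.34° = 38.759 m/s, v_y = 45.38 sin 31.34° = 23.603 m/s.
Vertical: 0 = 39.75 + 23.603 t − ½(9.8) t² ⇒ 4.900 t² − 23.603 t − 39.75 = 0.
t = [23.603 + √(557.10 + 779.10)] / 9.800 = 6.1385 s.
Horizontal: R = v_x · t = 38.759 × 6.1385 = 237.9 m.

237.9 m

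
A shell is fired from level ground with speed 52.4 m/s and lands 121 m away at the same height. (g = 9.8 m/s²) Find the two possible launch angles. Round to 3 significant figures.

Level-ground range: R = v₀² sin(2θ)/g ⇒ sin 2θ = R g / v₀² = 121×9.8/52.4² = 0.4319.
2θ = arcsin(0.4319) = 25.59° or 180° − 25.59° = 154.41°.
So θ = 12.8° or θ = 77.2°.

12.8° and 77.2°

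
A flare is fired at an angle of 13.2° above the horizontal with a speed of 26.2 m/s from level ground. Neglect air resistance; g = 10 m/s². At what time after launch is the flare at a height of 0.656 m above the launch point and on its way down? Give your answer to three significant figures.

v_y0 = 26.2 sin 13.2° = 5.983 m/s.
Set y = v_y0 t − ½ g t² = 0.656: 5.000 t² − 5.983 t + 0.656 = 0.
t = [5.983 ± √(35.80 − 13.12)] / 10 = (5.983 ± 4.762) / 10, giving t = 0.122 s or t = 1.07 s.
On the way down corresponds to the larger root: t = 1.07 s.

1.07 s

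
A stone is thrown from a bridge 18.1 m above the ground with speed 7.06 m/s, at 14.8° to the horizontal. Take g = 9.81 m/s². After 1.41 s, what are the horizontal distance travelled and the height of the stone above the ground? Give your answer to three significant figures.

v_x = 7.06 cos 14.8° = 6.826 m/s; v_y0 = 7.06 sin 14.8° = 1.803 m/s.
x = v_x t = 6.826 × 1.41 = 9.62 m.
y = 18.1 + v_y0 t − ½ g t² = 10.9 m.

x = 9.62 m, y = 10.9 m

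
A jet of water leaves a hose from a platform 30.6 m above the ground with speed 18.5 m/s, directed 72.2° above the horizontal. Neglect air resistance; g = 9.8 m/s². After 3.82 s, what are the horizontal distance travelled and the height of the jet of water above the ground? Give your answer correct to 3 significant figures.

v_x = 18.5 cos 72.2° = 5.655 m/s; v_y0 = 18.5 sin 72.2° = 17.61 m/s.
x = v_x t = 5.655 × 3.82 = 21.6 m.
y = 30.6 + v_y0 t − ½ g t² = 26.4 m.

x = 21.6 m, y = 26.4 m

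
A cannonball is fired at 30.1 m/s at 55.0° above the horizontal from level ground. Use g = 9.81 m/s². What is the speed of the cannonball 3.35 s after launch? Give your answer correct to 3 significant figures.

v_x = 30.1 cos 55.0° = 17.26 m/s (constant).
v_y(t) = 30.1 sin 55.0° − g t = 24.66 − 9.81 × 3.35 = -8.204 m/s.
Speed = √(v_x² + v_y²) = √(297.9 + 67.31) = 19.1 m/s.

19.1 m/s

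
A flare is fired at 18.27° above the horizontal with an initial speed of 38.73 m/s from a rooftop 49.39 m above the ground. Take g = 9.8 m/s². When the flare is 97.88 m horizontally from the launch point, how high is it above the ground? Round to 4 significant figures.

47.00 m

v_x = 38.73 cos 18.27° = 36.778 m/s, v_y0 = 38.73 sin 18.27° = 12.142 m/s.
Time to reach x = 97.88 m: t = x / v_x = 97.88 / 36.778 = 2.6614 s.
y = 49.39 + v_y0 t − ½ g t² = 49.39 + 12.142×2.6614 − 4.900×2.6614² = 47.00 m.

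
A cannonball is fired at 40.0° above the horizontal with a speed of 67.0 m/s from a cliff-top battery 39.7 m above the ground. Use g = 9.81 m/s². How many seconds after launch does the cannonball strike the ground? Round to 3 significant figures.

Vertical component: v_y = 67.0 sin 40.0° = 43.07 m/s.
Taking up as positive with launch at y = 39.7 m, landing at y = 0: 0 = 39.7 + 43.07 t − ½(9.81) t².
Solving 4.905 t² − 43.07 t − 39.7 = 0 gives t = [43.07 + √(43.07² + 4·4.905·39.7)] / 9.810 = 9.62 s.

9.62 s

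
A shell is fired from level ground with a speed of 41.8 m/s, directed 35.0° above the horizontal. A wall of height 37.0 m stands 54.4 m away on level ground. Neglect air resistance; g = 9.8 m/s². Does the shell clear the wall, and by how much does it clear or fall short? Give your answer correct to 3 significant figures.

v_x = 41.8 cos 35.0° = 34.24 m/s; v_y0 = 41.8 sin 35.0° = 23.98 m/s.
Time to reach the wall: t = 54.4 / 34.24 = 1.589 s.
Height at that point: y = 23.98×1.589 − 4.900×1.589² = 25.73 m.
That is 37.0 − 25.73 = 11.3 m below the top of the wall, so the shell does not clear it.

No — it falls 11.3 m short of clearing the wall.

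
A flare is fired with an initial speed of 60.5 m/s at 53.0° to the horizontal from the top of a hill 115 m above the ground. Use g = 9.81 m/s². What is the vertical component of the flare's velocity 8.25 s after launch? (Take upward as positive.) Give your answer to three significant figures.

-32.6 m/s

Initial vertical component: v_y0 = 60.5 sin 53.0° = 48.32 m/s.
v_y(t) = v_y0 − g t = 48.32 − 9.81 × 8.25 = -32.6 m/s.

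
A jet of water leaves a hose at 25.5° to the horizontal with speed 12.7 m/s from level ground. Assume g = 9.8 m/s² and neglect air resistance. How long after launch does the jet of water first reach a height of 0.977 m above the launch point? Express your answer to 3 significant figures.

0.223 s

v_y0 = 12.7 sin 25.5° = 5.467 m/s.
Set y = v_y0 t − ½ g t² = 0.977: 4.900 t² − 5.467 t + 0.977 = 0.
t = [5.467 ± √(29.89 − 19.15)] / 9.8 = (5.467 ± 3.277) / 9.8, giving t = 0.223 s or t = 0.892 s.
The jet of water is on the way up at the first time, so t = 0.223 s.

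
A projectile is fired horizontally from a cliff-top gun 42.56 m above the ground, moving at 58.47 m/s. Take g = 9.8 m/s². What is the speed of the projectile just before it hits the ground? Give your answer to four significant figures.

Fall time: t = √(2 × 42.56 / 9.8) = 2.9472 s.
At impact: v_x = 58.47 m/s (unchanged), v_y = g t = 9.8 × 2.9472 = 28.883 m/s.
Speed = √(v_x² + v_y²) = √(3418.7 + 834.23) = 65.21 m/s.

65.21 m/s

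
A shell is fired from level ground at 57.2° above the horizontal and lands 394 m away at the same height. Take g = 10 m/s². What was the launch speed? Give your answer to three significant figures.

65.8 m/s

On level ground, R = v₀² sin(2θ) / g, so v₀ = √(R g / sin 2θ).
sin(2 × 57.2°) = 0.9107.
v₀ = √(394 × 10 / 0.9107) = √4326 = 65.8 m/s.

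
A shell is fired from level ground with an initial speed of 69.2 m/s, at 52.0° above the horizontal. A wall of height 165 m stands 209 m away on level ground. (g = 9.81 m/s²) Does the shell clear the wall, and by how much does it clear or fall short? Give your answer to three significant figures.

v_x = 69.2 cos 52.0° = 42.60 m/s; v_y0 = 69.2 sin 52.0° = 54.53 m/s.
Time to reach the wall: t = 209 / 42.60 = 4.906 s.
Height at that point: y = 54.53×4.906 − 4.905×4.906² = 149.5 m.
That is 165 − 149.5 = 15.5 m below the top of the wall, so the shell does not clear it.

No — it falls 15.5 m short of clearing the wall.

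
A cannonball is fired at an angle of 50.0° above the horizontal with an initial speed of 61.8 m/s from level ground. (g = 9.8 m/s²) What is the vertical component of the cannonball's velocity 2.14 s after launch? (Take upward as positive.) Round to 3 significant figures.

26.4 m/s

Initial vertical component: v_y0 = 61.8 sin 50.0° = 47.34 m/s.
v_y(t) = v_y0 − g t = 47.34 − 9.8 × 2.14 = 26.4 m/s.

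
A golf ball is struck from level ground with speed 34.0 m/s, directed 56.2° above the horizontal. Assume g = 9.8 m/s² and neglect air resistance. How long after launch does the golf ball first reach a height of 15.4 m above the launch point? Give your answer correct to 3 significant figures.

0.609 s

v_y0 = 34.0 sin 56.2° = 28.25 m/s.
Set y = v_y0 t − ½ g t² = 15.4: 4.900 t² − 28.25 t + 15.4 = 0.
t = [28.25 ± √(798.1 − 301.8)] / 9.8 = (28.25 ± 22.28) / 9.8, giving t = 0.609 s or t = 5.16 s.
The golf ball is on the way up at the first time, so t = 0.609 s.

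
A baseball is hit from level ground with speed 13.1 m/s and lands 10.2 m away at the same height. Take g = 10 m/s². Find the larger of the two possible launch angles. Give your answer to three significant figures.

71.8°

Level-ground range: R = v₀² sin(2θ)/g ⇒ sin 2θ = R g / v₀² = 10.2×10/13.1² = 0.5944.
2θ = arcsin(0.5944) = 36.47° or 180° − 36.47° = 143.53°.
So θ = 18.2° or θ = 71.8°.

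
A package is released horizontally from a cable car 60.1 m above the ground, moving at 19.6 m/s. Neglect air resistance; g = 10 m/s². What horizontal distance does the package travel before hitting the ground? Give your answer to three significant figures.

68.0 m

Initial vertical velocity is zero, so the fall time comes from h = ½ g t²: t = √(2 × 60.1 / 10) = 3.467 s.
Horizontal motion is uniform at 19.6 m/s, so x = 19.6 × 3.467 = 68.0 m.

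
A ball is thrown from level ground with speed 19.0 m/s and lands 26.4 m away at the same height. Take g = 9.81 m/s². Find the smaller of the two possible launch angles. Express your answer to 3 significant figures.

22.9°

Level-ground range: R = v₀² sin(2θ)/g ⇒ sin 2θ = R g / v₀² = 26.4×9.81/19.0² = 0.7174.
2θ = arcsin(0.7174) = 45.84° or 180° − 45.84° = 134.16°.
So θ = 22.9° or θ = 67.1°.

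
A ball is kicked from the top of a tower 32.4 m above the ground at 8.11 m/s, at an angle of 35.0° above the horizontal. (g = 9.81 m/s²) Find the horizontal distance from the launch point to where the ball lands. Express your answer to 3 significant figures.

20.5 m

Components: v_x = 8.11 cos 35.0° = 6.643 m/s, v_y = 8.11 sin 35.0° = 4.652 m/s.
Vertical: 0 = 32.4 + 4.652 t − ½(9.81) t² ⇒ 4.905 t² − 4.652 t − 32.4 = 0.
t = [4.652 + √(21.64 + 635.7)] / 9.810 = 3.088 s.
Horizontal: R = v_x · t = 6.643 × 3.088 = 20.5 m.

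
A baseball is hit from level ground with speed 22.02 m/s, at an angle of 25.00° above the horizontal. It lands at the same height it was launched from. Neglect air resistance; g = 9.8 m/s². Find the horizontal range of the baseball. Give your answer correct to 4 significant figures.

37.90 m

Components: v_x = 22.02 cos 25.00° = 19.957 m/s, v_y = 22.02 sin 25.00° = 9.3061 m/s.
Time of flight (same landing height): t = 2 v_y / g = 2 × 9.3061 / 9.8 = 1.8992 s.
Range: R = v_x · t = 19.957 × 1.8992 = 37.90 m.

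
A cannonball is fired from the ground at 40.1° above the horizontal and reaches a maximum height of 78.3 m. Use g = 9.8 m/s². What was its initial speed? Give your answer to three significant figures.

60.8 m/s

At maximum height v_y = 0, so (v₀ sin θ)² = 2 g H.
v₀ sin 40.1° = √(2 × 9.8 × 78.3) = 39.17 m/s.
v₀ = 39.17 / sin 40.1° = 39.17 / 0.6441 = 60.8 m/s.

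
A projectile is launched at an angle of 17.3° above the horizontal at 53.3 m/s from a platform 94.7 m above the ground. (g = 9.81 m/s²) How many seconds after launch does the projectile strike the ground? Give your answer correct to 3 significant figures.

Vertical component: v_y = 53.3 sin 17.3° = 15.85 m/s.
Taking up as positive with launch at y = 94.7 m, landing at y = 0: 0 = 94.7 + 15.85 t − ½(9.81) t².
Solving 4.905 t² − 15.85 t − 94.7 = 0 gives t = [15.85 + √(15.85² + 4·4.905·94.7)] / 9.810 = 6.30 s.

6.30 s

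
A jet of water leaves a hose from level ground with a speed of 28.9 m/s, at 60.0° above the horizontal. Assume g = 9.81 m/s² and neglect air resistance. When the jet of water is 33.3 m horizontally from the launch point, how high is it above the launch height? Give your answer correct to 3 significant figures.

31.6 m

v_x = 28.9 cos 60.0° = 14.45 m/s, v_y0 = 28.9 sin 60.0° = 25.03 m/s.
Time to reach x = 33.3 m: t = x / v_x = 33.3 / 14.45 = 2.304 s.
y = v_y0 t − ½ g t² = 25.03×2.304 − 4.905×2.304² = 31.6 m.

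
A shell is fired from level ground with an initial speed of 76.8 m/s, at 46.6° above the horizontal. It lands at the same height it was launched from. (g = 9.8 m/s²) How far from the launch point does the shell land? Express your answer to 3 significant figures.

601 m

Components: v_x = 76.8 cos 46.6° = 52.77 m/s, v_y = 76.8 sin 46.6° = 55.80 m/s.
Time of flight (same landing height): t = 2 v_y / g = 2 × 55.80 / 9.8 = 11.39 s.
Range: R = v_x · t = 52.77 × 11.39 = 601 m.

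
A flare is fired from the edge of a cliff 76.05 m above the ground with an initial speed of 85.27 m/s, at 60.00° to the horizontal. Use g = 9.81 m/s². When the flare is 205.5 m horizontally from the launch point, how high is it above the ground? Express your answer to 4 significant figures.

318.0 m

v_x = 85.27 cos 60.00° = 42.635 m/s, v_y0 = 85.27 sin 60.00° = 73.846 m/s.
Time to reach x = 205.5 m: t = x / v_x = 205.5 / 42.635 = 4.8200 s.
y = 76.05 + v_y0 t − ½ g t² = 76.05 + 73.846×4.8200 − 4.905×4.8200² = 318.0 m.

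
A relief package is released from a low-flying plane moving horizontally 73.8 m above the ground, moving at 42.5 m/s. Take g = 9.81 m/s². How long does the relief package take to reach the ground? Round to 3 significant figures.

The horizontal speed doesn't affect the fall. With v_y0 = 0, h = ½ g t².
t = √(2 × 73.8 / 9.81) = √15.05 = 3.88 s.

3.88 s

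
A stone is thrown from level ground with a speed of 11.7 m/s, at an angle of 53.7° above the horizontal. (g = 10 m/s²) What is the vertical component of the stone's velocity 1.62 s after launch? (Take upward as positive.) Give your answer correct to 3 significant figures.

Initial vertical component: v_y0 = 11.7 sin 53.7° = 9.429 m/s.
v_y(t) = v_y0 − g t = 9.429 − 10 × 1.62 = -6.77 m/s.

-6.77 m/s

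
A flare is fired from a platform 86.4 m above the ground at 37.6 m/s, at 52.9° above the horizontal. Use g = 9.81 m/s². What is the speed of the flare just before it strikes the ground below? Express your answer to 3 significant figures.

55.8 m/s

v_x = 37.6 cos 52.9° = 22.68 m/s is unchanged throughout.
For the vertical component, v_y² = v_y0² + 2 g h = (29.99)² + 2×9.81×86.4 = 2595, so |v_y| = 50.94 m/s.
Impact speed = √(v_x² + v_y²) = √(514.4 + 2595) = 55.8 m/s.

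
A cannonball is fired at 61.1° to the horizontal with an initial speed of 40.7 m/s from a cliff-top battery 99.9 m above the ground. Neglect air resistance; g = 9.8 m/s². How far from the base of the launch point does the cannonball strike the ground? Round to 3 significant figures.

186 m

Components: v_x = 40.7 cos 61.1° = 19.67 m/s, v_y = 40.7 sin 61.1° = 35.63 m/s.
Vertical: 0 = 99.9 + 35.63 t − ½(9.8) t² ⇒ 4.900 t² − 35.63 t − 99.9 = 0.
t = [35.63 + √(1269 + 1958)] / 9.800 = 9.432 s.
Horizontal: R = v_x · t = 19.67 × 9.432 = 186 m.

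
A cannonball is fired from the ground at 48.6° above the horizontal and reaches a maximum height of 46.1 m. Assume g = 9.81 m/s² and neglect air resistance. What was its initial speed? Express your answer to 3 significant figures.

At maximum height v_y = 0, so (v₀ sin θ)² = 2 g H.
v₀ sin 48.6° = √(2 × 9.81 × 46.1) = 30.07 m/s.
v₀ = 30.07 / sin 48.6° = 30.07 / 0.7501 = 40.1 m/s.

40.1 m/s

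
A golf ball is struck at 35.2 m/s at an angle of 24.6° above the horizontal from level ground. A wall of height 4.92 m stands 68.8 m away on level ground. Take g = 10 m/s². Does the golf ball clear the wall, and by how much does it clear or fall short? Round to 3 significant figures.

Yes — it clears the wall by 3.47 m.

v_x = 35.2 cos 24.6° = 32.01 m/s; v_y0 = 35.2 sin 24.6° = 14.65 m/s.
Time to reach the wall: t = 68.8 / 32.01 = 2.149 s.
Height at that point: y = 14.65×2.149 − 5.000×2.149² = 8.392 m.
That is 8.392 − 4.92 = 3.47 m above the top of the wall, so the golf ball clears it.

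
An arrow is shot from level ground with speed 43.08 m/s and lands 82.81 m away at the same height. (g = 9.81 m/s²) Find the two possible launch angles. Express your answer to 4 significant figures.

Level-ground range: R = v₀² sin(2θ)/g ⇒ sin 2θ = R g / v₀² = 82.81×9.81/43.08² = 0.4377.
2θ = arcsin(0.4377) = 25.957° or 180° − 25.957° = 154.043°.
So θ = 12.98° or θ = 77.02°.

12.98° and 77.02°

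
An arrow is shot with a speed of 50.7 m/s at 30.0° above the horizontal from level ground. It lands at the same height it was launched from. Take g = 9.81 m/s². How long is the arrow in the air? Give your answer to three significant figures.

5.17 s

Vertical component: v_y = 50.7 sin 30.0° = 25.35 m/s.
For a projectile landing at launch height, time of flight is t = 2 v_y / g = 2 × 25.35 / 9.81 = 5.17 s.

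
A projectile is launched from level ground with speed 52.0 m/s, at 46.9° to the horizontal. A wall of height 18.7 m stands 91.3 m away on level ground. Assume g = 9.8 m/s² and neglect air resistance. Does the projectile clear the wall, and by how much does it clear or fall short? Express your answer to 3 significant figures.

Yes — it clears the wall by 46.5 m.

v_x = 52.0 cos 46.9° = 35.53 m/s; v_y0 = 52.0 sin 46.9° = 37.97 m/s.
Time to reach the wall: t = 91.3 / 35.53 = 2.570 s.
Height at that point: y = 37.97×2.570 − 4.900×2.570² = 65.22 m.
That is 65.22 − 18.7 = 46.5 m above the top of the wall, so the projectile clears it.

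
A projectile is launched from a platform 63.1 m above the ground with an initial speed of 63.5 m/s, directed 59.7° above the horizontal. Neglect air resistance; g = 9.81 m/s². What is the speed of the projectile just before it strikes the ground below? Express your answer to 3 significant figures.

72.6 m/s

v_x = 63.5 cos 59.7° = 32.04 m/s is unchanged throughout.
For the vertical component, v_y² = v_y0² + 2 g h = (54.83)² + 2×9.81×63.1 = 4244, so |v_y| = 65.15 m/s.
Impact speed = √(v_x² + v_y²) = √(1027 + 4244) = 72.6 m/s.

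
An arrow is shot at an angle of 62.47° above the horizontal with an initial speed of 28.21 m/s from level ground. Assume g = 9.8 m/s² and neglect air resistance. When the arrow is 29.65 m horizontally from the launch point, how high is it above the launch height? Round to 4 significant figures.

v_x = 28.21 cos 62.47° = 13.039 m/s, v_y0 = 28.21 sin 62.47° = 25.016 m/s.
Time to reach x = 29.65 m: t = x / v_x = 29.65 / 13.039 = 2.2739 s.
y = v_y0 t − ½ g t² = 25.016×2.2739 − 4.900×2.2739² = 31.55 m.

31.55 m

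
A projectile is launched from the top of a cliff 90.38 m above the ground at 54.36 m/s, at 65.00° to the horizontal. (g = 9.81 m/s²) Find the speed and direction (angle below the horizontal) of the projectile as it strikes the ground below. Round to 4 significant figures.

v_x = 54.36 cos 65.00° = 22.974 m/s (constant).
|v_y| at impact = √((49.267)² + 2×9.81×90.38) = 64.811 m/s.
Speed = √(22.974² + 64.811²) = 68.76 m/s; angle = arctan(64.811/22.974) = 70.48° below horizontal.

68.76 m/s at 70.48° below the horizontal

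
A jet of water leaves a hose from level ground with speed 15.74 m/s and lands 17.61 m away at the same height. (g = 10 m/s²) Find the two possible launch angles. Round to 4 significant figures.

Level-ground range: R = v₀² sin(2θ)/g ⇒ sin 2θ = R g / v₀² = 17.61×10/15.74² = 0.7108.
2θ = arcsin(0.7108) = 45.300° or 180° − 45.300° = 134.700°.
So θ = 22.65° or θ = 67.35°.

22.65° and 67.35°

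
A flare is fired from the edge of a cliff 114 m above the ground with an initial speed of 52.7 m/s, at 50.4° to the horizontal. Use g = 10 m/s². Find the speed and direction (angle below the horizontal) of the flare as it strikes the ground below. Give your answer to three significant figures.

v_x = 52.7 cos 50.4° = 33.59 m/s (constant).
|v_y| at impact = √((40.61)² + 2×10×114) = 62.68 m/s.
Speed = √(33.59² + 62.68²) = 71.1 m/s; angle = arctan(62.68/33.59) = 61.8° below horizontal.

71.1 m/s at 61.8° below the horizontal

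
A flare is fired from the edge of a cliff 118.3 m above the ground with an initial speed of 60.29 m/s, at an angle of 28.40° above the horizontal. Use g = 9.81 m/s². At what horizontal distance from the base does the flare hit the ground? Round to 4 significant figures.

Components: v_x = 60.29 cos 28.40° = 53.034 m/s, v_y = 60.29 sin 28.40° = 28.675 m/s.
Vertical: 0 = 118.3 + 28.675 t − ½(9.81) t² ⇒ 4.905 t² − 28.675 t − 118.3 = 0.
t = [28.675 + √(822.26 + 2321.0)] / 9.810 = 8.6381 s.
Horizontal: R = v_x · t = 53.034 × 8.6381 = 458.1 m.

458.1 m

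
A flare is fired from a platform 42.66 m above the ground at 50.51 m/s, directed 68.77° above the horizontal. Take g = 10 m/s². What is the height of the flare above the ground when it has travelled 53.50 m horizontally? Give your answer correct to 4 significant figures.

137.6 m

v_x = 50.51 cos 68.77° = 18.290 m/s, v_y0 = 50.51 sin 68.77° = 47.082 m/s.
Time to reach x = 53.50 m: t = x / v_x = 53.50 / 18.290 = 2.9251 s.
y = 42.66 + v_y0 t − ½ g t² = 42.66 + 47.082×2.9251 − 5.000×2.9251² = 137.6 m.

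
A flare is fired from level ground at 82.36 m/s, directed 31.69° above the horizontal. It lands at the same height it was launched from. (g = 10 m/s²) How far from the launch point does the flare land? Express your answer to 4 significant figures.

606.4 m

Components: v_x = 82.36 cos 31.69° = 70.080 m/s, v_y = 82.36 sin 31.69° = 43.266 m/s.
Time of flight (same landing height): t = 2 v_y / g = 2 × 43.266 / 10 = 8.6532 s.
Range: R = v_x · t = 70.080 × 8.6532 = 606.4 m.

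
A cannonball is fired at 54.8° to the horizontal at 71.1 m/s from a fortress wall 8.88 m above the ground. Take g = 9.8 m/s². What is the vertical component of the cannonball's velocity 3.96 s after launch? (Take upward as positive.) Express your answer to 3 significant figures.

Initial vertical component: v_y0 = 71.1 sin 54.8° = 58.10 m/s.
v_y(t) = v_y0 − g t = 58.10 − 9.8 × 3.96 = 19.3 m/s.

19.3 m/s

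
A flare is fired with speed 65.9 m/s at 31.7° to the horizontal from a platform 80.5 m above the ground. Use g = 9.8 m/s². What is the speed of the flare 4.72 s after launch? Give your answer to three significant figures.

57.3 m/s

v_x = 65.9 cos 31.7° = 56.07 m/s (constant).
v_y(t) = 65.9 sin 31.7° − g t = 34.63 − 9.8 × 4.72 = -11.63 m/s.
Speed = √(v_x² + v_y²) = √(3144 + 135.3) = 57.3 m/s.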